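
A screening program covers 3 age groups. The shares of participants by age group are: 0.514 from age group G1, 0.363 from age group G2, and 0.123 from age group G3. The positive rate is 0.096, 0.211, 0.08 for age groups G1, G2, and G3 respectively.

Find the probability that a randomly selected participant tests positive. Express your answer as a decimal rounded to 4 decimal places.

0.1358

Summing over the partition,
P(T) = P(T|G1)·P(G1) + P(T|G2)·P(G2) + P(T|G3)·P(G3)
      = 0.096·0.514 + 0.211·0.363 + 0.08·0.123
      = 0.049344 + 0.076593 + 0.00984 = 0.135777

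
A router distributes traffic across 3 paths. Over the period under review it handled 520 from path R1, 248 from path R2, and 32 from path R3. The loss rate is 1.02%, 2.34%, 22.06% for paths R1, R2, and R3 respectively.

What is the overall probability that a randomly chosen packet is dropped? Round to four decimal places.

P(L) ≈ 0.0227

Total: 520 + 248 + 32 = 800.
P(R1) = 520/800 = 0.65. P(R2) = 248/800 = 0.31. P(R3) = 32/800 = 0.04.
P(L) = P(L|R1)·P(R1) + P(L|R2)·P(R2) + P(L|R3)·P(R3)
      = 0.0102·0.65 + 0.0234·0.31 + 0.2206·0.04
      = 0.00663 + 0.007254 + 0.008824 = 0.022708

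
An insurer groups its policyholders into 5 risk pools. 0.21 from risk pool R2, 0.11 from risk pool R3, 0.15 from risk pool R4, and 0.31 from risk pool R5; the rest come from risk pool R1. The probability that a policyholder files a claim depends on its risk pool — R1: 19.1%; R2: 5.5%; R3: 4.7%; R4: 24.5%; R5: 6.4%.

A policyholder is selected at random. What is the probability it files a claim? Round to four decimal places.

P(R1) = 1 − (0.21 + 0.11 + 0.15 + 0.31) = 0.22.
Summing over the partition,
P(C) = P(C|R1)·P(R1) + P(C|R2)·P(R2) + P(C|R3)·P(R3) + P(C|R4)·P(R4) + P(C|R5)·P(R5)
      = 0.191·0.22 + 0.055·0.21 + 0.047·0.11 + 0.245·0.15 + 0.064·0.31
      = 0.04202 + 0.01155 + 0.00517 + 0.03675 + 0.01984 = 0.11533

P(C) ≈ 0.1153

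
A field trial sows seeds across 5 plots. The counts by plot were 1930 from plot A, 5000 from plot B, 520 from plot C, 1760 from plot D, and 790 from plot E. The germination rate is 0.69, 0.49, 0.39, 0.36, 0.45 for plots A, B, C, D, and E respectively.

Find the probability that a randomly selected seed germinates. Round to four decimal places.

Total: 1930 + 5000 + 520 + 1760 + 790 = 10000.
P(A) = 1930/10000 = 0.193. P(B) = 5000/10000 = 0.5. P(C) = 520/10000 = 0.052. P(D) = 1760/10000 = 0.176. P(E) = 790/10000 = 0.079.
P(G) = P(G|A)·P(A) + P(G|B)·P(B) + P(G|C)·P(C) + P(G|D)·P(D) + P(G|E)·P(E)
      = 0.69·0.193 + 0.49·0.5 + 0.39·0.052 + 0.36·0.176 + 0.45·0.079
      = 0.13317 + 0.245 + 0.02028 + 0.06336 + 0.03555 = 0.49736

0.4974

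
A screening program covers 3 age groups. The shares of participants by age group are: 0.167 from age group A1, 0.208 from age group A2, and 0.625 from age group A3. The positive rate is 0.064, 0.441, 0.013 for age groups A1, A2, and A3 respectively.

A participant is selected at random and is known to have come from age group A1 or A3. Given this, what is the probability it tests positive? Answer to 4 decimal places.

0.0238

Let S = {A1, A3}.
P(S) = 0.167 + 0.625 = 0.792.
P(T ∩ S) = 0.064·0.167 + 0.013·0.625 = 0.010688 + 0.008125 = 0.018813.
P(T | S) = 0.018813 / 0.792 = 0.023754…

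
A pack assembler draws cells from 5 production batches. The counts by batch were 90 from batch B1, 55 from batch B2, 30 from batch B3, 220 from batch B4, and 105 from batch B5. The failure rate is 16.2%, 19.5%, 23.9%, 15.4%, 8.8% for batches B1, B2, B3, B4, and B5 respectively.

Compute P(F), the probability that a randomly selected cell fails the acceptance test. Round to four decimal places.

Total: 90 + 55 + 30 + 220 + 105 = 500.
P(B1) = 90/500 = 0.18. P(B2) = 55/500 = 0.11. P(B3) = 30/500 = 0.06. P(B4) = 220/500 = 0.44. P(B5) = 105/500 = 0.21.
P(F) = P(F|B1)·P(B1) + P(F|B2)·P(B2) + P(F|B3)·P(B3) + P(F|B4)·P(B4) + P(F|B5)·P(B5)
      = 0.162·0.18 + 0.195·0.11 + 0.239·0.06 + 0.154·0.44 + 0.088·0.21
      = 0.02916 + 0.02145 + 0.01434 + 0.06776 + 0.01848 = 0.15119

P(F) ≈ 0.1512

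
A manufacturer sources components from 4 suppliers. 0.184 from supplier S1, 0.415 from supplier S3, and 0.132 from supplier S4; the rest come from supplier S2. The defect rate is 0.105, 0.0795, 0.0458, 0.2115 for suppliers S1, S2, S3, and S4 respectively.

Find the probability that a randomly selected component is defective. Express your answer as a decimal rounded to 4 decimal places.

P(S2) = 1 − (0.184 + 0.415 + 0.132) = 0.269.
By the law of total probability,
P(D) = P(D|S1)·P(S1) + P(D|S2)·P(S2) + P(D|S3)·P(S3) + P(D|S4)·P(S4)
      = 0.105·0.184 + 0.0795·0.269 + 0.0458·0.415 + 0.2115·0.132
      = 0.01932 + 0.0213855 + 0.019007 + 0.027918 = 0.0876305

0.0876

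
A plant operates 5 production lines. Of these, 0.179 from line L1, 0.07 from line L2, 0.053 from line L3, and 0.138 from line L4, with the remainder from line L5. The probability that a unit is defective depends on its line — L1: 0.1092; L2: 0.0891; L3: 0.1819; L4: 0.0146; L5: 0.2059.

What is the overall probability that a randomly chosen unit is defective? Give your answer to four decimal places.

P(L5) = 1 − (0.179 + 0.07 + 0.053 + 0.138) = 0.56.
P(D) = P(D|L1)·P(L1) + P(D|L2)·P(L2) + P(D|L3)·P(L3) + P(D|L4)·P(L4) + P(D|L5)·P(L5)
      = 0.1092·0.179 + 0.0891·0.07 + 0.1819·0.053 + 0.0146·0.138 + 0.2059·0.56
      = 0.0195468 + 0.006237 + 0.0096407 + 0.0020148 + 0.115304 = 0.1527433

P(D) ≈ 0.1527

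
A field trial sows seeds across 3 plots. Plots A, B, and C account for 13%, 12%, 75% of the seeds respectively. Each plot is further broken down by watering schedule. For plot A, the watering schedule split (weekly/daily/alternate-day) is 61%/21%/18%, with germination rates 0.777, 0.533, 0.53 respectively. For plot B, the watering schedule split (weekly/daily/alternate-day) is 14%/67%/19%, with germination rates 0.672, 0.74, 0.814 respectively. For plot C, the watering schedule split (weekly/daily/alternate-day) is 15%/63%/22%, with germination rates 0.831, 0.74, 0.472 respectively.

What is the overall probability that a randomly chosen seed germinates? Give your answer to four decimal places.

P(G|A) = 0.61·0.777 + 0.21·0.533 + 0.18·0.53 = 0.47397 + 0.11193 + 0.0954 = 0.6813
P(G|B) = 0.14·0.672 + 0.67·0.74 + 0.19·0.814 = 0.09408 + 0.4958 + 0.15466 = 0.74454
P(G|C) = 0.15·0.831 + 0.63·0.74 + 0.22·0.472 = 0.12465 + 0.4662 + 0.10384 = 0.69469
Then overall,
P(G) = 0.13·0.6813 + 0.12·0.74454 + 0.75·0.69469
      = 0.088569 + 0.0893448 + 0.5210175 = 0.6989313

P(G) ≈ 0.6989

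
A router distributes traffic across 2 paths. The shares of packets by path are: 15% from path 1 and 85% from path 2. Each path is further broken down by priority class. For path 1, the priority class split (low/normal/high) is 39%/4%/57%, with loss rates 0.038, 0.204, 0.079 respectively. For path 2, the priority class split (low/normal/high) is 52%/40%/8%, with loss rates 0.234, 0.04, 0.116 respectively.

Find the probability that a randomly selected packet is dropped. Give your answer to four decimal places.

0.1351

P(L|1) = 0.39·0.038 + 0.04·0.204 + 0.57·0.079 = 0.01482 + 0.00816 + 0.04503 = 0.06801
P(L|2) = 0.52·0.234 + 0.4·0.04 + 0.08·0.116 = 0.12168 + 0.016 + 0.00928 = 0.14696
Then overall,
P(L) = 0.15·0.06801 + 0.85·0.14696
      = 0.0102015 + 0.124916 = 0.1351175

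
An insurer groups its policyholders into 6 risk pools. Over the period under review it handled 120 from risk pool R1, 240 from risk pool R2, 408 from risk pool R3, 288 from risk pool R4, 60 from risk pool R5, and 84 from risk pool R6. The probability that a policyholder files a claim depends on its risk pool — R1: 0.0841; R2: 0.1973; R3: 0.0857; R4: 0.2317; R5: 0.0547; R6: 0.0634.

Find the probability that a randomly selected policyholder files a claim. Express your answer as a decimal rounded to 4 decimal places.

Total: 120 + 240 + 408 + 288 + 60 + 84 = 1200.
P(R1) = 120/1200 = 0.1. P(R2) = 240/1200 = 0.2. P(R3) = 408/1200 = 0.34. P(R4) = 288/1200 = 0.24. P(R5) = 60/1200 = 0.05. P(R6) = 84/1200 = 0.07.
P(C) = P(C|R1)·P(R1) + P(C|R2)·P(R2) + P(C|R3)·P(R3) + P(C|R4)·P(R4) + P(C|R5)·P(R5) + P(C|R6)·P(R6)
      = 0.0841·0.1 + 0.1973·0.2 + 0.0857·0.34 + 0.2317·0.24 + 0.0547·0.05 + 0.0634·0.07
      = 0.00841 + 0.03946 + 0.029138 + 0.055608 + 0.002735 + 0.004438 = 0.139789

0.1398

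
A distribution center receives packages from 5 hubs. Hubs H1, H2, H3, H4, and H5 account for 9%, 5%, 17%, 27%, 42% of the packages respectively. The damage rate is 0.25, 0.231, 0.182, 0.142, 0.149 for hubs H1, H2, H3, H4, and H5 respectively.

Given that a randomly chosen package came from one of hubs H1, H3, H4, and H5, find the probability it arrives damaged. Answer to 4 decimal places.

Let S = {H1, H3, H4, H5}.
P(S) = 0.09 + 0.17 + 0.27 + 0.42 = 0.95.
P(D ∩ S) = 0.25·0.09 + 0.182·0.17 + 0.142·0.27 + 0.149·0.42 = 0.0225 + 0.03094 + 0.03834 + 0.06258 = 0.15436.
P(D | S) = 0.15436 / 0.95 = 0.162484…

0.1625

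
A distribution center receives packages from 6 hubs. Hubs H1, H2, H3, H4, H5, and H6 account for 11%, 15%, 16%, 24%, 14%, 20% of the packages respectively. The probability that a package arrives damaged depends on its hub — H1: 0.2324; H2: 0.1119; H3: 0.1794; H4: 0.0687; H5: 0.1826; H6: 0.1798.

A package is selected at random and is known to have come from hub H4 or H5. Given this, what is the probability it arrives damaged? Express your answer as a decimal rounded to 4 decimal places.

P(D|S) ≈ 0.1107

Let S = {H4, H5}.
P(S) = 0.24 + 0.14 = 0.38.
P(D ∩ S) = 0.0687·0.24 + 0.1826·0.14 = 0.016488 + 0.025564 = 0.042052.
P(D | S) = 0.042052 / 0.38 = 0.110663…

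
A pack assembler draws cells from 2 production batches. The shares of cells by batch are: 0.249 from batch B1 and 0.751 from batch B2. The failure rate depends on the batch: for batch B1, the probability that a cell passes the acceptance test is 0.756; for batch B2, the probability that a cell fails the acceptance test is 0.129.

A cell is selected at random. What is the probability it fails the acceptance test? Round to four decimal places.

P(F|B1) = 1 − 0.756 = 0.244.
By the law of total probability,
P(F) = P(F|B1)·P(B1) + P(F|B2)·P(B2)
      = 0.244·0.249 + 0.129·0.751
      = 0.060756 + 0.096879 = 0.157635

P(F) ≈ 0.1576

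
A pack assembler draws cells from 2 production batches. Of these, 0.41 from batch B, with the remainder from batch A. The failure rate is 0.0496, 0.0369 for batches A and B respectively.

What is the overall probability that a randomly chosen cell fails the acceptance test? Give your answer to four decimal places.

0.0444

P(A) = 1 − (0.41) = 0.59.
P(F) = P(F|A)·P(A) + P(F|B)·P(B)
      = 0.0496·0.59 + 0.0369·0.41
      = 0.029264 + 0.015129 = 0.044393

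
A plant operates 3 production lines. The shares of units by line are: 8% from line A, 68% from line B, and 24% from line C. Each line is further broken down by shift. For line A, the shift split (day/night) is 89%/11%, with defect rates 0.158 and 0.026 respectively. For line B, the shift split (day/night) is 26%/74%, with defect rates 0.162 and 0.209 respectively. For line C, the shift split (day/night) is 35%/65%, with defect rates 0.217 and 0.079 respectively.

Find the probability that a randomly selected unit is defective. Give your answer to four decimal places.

P(D) ≈ 0.1758

P(D|A) = 0.89·0.158 + 0.11·0.026 = 0.14062 + 0.00286 = 0.14348
P(D|B) = 0.26·0.162 + 0.74·0.209 = 0.04212 + 0.15466 = 0.19678
P(D|C) = 0.35·0.217 + 0.65·0.079 = 0.07595 + 0.05135 = 0.1273
By total probability over the outer partition,
P(D) = 0.08·0.14348 + 0.68·0.19678 + 0.24·0.1273
      = 0.0114784 + 0.1338104 + 0.030552 = 0.1758408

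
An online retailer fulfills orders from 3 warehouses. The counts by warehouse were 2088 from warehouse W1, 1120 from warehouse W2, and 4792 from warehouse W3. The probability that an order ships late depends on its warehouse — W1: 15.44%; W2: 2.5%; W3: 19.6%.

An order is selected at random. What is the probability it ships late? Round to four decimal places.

Total: 2088 + 1120 + 4792 = 8000.
P(W1) = 2088/8000 = 0.261. P(W2) = 1120/8000 = 0.14. P(W3) = 4792/8000 = 0.599.
By the law of total probability,
P(L) = P(L|W1)·P(W1) + P(L|W2)·P(W2) + P(L|W3)·P(W3)
      = 0.1544·0.261 + 0.025·0.14 + 0.196·0.599
      = 0.0402984 + 0.0035 + 0.117404 = 0.1612024

0.1612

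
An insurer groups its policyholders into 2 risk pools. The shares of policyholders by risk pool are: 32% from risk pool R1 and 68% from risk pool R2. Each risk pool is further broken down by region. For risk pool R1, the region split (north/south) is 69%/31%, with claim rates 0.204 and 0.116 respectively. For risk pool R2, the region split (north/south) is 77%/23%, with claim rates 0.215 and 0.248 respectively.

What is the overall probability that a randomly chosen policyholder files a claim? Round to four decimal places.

P(C|R1) = 0.69·0.204 + 0.31·0.116 = 0.14076 + 0.03596 = 0.17672
P(C|R2) = 0.77·0.215 + 0.23·0.248 = 0.16555 + 0.05704 = 0.22259
Then overall,
P(C) = 0.32·0.17672 + 0.68·0.22259
      = 0.0565504 + 0.1513612 = 0.2079116

P(C) ≈ 0.2079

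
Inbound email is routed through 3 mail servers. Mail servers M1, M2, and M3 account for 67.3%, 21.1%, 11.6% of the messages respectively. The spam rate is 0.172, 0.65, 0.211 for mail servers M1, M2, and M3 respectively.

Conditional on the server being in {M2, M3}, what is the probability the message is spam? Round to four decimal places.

0.4943

Let J = {M2, M3}.
P(J) = 0.211 + 0.116 = 0.327.
P(S ∩ J) = 0.65·0.211 + 0.211·0.116 = 0.13715 + 0.024476 = 0.161626.
P(S | J) = 0.161626 / 0.327 = 0.494269…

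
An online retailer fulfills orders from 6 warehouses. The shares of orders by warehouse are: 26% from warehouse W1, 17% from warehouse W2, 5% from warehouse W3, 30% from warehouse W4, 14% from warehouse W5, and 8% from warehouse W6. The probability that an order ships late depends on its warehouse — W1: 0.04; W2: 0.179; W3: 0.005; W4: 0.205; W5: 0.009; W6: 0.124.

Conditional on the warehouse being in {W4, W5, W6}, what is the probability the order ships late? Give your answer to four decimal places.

0.1398

Let S = {W4, W5, W6}.
P(S) = 0.3 + 0.14 + 0.08 = 0.52.
P(L ∩ S) = 0.205·0.3 + 0.009·0.14 + 0.124·0.08 = 0.0615 + 0.00126 + 0.00992 = 0.07268.
P(L | S) = 0.07268 / 0.52 = 0.139769…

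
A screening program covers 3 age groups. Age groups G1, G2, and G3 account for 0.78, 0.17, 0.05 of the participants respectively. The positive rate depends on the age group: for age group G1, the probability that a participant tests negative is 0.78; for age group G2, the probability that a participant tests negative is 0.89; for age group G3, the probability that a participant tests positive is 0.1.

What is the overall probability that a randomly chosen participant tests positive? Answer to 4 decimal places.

P(T|G1) = 1 − 0.78 = 0.22.
P(T|G2) = 1 − 0.89 = 0.11.
Summing over the partition,
P(T) = P(T|G1)·P(G1) + P(T|G2)·P(G2) + P(T|G3)·P(G3)
      = 0.22·0.78 + 0.11·0.17 + 0.1·0.05
      = 0.1716 + 0.0187 + 0.005 = 0.1953

0.1953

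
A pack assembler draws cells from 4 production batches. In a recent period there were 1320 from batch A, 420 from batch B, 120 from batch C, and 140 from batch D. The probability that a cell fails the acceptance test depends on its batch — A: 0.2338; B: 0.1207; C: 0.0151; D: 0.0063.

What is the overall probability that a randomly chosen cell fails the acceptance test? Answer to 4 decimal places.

0.1810

Total: 1320 + 420 + 120 + 140 = 2000.
P(A) = 1320/2000 = 0.66. P(B) = 420/2000 = 0.21. P(C) = 120/2000 = 0.06. P(D) = 140/2000 = 0.07.
P(F) = P(F|A)·P(A) + P(F|B)·P(B) + P(F|C)·P(C) + P(F|D)·P(D)
      = 0.2338·0.66 + 0.1207·0.21 + 0.0151·0.06 + 0.0063·0.07
      = 0.154308 + 0.025347 + 0.000906 + 0.000441 = 0.181002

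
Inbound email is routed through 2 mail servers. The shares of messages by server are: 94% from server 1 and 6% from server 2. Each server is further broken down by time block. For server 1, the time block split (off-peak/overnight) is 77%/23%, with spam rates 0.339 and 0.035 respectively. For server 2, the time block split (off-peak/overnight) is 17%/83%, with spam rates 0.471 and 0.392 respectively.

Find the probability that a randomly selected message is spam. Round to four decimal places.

P(S|1) = 0.77·0.339 + 0.23·0.035 = 0.26103 + 0.00805 = 0.26908
P(S|2) = 0.17·0.471 + 0.83·0.392 = 0.08007 + 0.32536 = 0.40543
By total probability over the outer partition,
P(S) = 0.94·0.26908 + 0.06·0.40543
      = 0.2529352 + 0.0243258 = 0.277261

P(S) ≈ 0.2773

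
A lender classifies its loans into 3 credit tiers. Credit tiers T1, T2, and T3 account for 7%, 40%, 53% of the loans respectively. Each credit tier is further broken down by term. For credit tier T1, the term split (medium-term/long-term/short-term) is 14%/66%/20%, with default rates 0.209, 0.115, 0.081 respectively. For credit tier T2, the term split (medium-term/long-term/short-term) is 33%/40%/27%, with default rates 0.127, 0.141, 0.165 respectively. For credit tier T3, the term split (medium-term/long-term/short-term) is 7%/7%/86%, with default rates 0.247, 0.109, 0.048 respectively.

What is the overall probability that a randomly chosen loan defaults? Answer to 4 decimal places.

P(D) ≈ 0.1007

P(D|T1) = 0.14·0.209 + 0.66·0.115 + 0.2·0.081 = 0.02926 + 0.0759 + 0.0162 = 0.12136
P(D|T2) = 0.33·0.127 + 0.4·0.141 + 0.27·0.165 = 0.04191 + 0.0564 + 0.04455 = 0.14286
P(D|T3) = 0.07·0.247 + 0.07·0.109 + 0.86·0.048 = 0.01729 + 0.00763 + 0.04128 = 0.0662
Then overall,
P(D) = 0.07·0.12136 + 0.4·0.14286 + 0.53·0.0662
      = 0.0084952 + 0.057144 + 0.035086 = 0.1007252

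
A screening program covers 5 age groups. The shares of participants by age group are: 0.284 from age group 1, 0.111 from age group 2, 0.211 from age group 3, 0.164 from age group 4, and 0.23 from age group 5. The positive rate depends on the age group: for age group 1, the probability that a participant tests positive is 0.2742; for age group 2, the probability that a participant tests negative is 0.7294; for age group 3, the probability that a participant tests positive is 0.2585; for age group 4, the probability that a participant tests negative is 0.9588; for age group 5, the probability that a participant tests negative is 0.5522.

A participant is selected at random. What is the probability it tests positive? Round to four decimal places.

0.2722

P(T|2) = 1 − 0.7294 = 0.2706.
P(T|4) = 1 − 0.9588 = 0.0412.
P(T|5) = 1 − 0.5522 = 0.4478.
P(T) = P(T|1)·P(1) + P(T|2)·P(2) + P(T|3)·P(3) + P(T|4)·P(4) + P(T|5)·P(5)
      = 0.2742·0.284 + 0.2706·0.111 + 0.2585·0.211 + 0.0412·0.164 + 0.4478·0.23
      = 0.0778728 + 0.0300366 + 0.0545435 + 0.0067568 + 0.102994 = 0.2722037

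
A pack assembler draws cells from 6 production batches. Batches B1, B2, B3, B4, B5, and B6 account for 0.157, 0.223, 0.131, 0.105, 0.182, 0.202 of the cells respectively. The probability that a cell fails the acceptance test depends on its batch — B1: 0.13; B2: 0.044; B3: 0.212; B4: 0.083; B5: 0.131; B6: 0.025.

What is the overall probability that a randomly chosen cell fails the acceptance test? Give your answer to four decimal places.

Using total probability over the partition,
P(F) = P(F|B1)·P(B1) + P(F|B2)·P(B2) + P(F|B3)·P(B3) + P(F|B4)·P(B4) + P(F|B5)·P(B5) + P(F|B6)·P(B6)
      = 0.13·0.157 + 0.044·0.223 + 0.212·0.131 + 0.083·0.105 + 0.131·0.182 + 0.025·0.202
      = 0.02041 + 0.009812 + 0.027772 + 0.008715 + 0.023842 + 0.00505 = 0.095601

0.0956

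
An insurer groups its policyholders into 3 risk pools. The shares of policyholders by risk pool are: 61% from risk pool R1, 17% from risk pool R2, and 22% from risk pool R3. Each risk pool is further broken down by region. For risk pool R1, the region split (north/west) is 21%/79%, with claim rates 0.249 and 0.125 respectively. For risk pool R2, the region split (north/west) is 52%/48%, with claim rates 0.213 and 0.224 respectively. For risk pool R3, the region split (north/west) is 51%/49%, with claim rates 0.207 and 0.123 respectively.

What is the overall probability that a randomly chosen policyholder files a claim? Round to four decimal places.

P(C|R1) = 0.21·0.249 + 0.79·0.125 = 0.05229 + 0.09875 = 0.15104
P(C|R2) = 0.52·0.213 + 0.48·0.224 = 0.11076 + 0.10752 = 0.21828
P(C|R3) = 0.51·0.207 + 0.49·0.123 = 0.10557 + 0.06027 = 0.16584
Then overall,
P(C) = 0.61·0.15104 + 0.17·0.21828 + 0.22·0.16584
      = 0.0921344 + 0.0371076 + 0.0364848 = 0.1657268

P(C) ≈ 0.1657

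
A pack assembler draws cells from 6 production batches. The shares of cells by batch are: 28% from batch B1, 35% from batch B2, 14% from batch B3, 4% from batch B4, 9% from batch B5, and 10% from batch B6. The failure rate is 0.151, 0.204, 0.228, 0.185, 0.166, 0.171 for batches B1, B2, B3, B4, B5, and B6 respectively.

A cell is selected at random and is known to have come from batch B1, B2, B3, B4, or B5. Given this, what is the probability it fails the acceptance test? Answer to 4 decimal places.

Let S = {B1, B2, B3, B4, B5}.
P(S) = 0.28 + 0.35 + 0.14 + 0.04 + 0.09 = 0.9.
P(F ∩ S) = 0.151·0.28 + 0.204·0.35 + 0.228·0.14 + 0.185·0.04 + 0.166·0.09 = 0.04228 + 0.0714 + 0.03192 + 0.0074 + 0.01494 = 0.16794.
P(F | S) = 0.16794 / 0.9 = 0.186600…

0.1866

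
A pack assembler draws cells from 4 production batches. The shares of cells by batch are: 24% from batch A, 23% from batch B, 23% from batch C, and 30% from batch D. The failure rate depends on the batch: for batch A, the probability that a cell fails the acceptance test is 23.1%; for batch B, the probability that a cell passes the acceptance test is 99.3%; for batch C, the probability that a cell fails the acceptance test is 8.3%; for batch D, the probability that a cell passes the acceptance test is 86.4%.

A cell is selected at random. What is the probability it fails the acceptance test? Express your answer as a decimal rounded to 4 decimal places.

P(F|B) = 1 − 0.993 = 0.007.
P(F|D) = 1 − 0.864 = 0.136.
P(F) = P(F|A)·P(A) + P(F|B)·P(B) + P(F|C)·P(C) + P(F|D)·P(D)
      = 0.231·0.24 + 0.007·0.23 + 0.083·0.23 + 0.136·0.3
      = 0.05544 + 0.00161 + 0.01909 + 0.0408 = 0.11694

0.1169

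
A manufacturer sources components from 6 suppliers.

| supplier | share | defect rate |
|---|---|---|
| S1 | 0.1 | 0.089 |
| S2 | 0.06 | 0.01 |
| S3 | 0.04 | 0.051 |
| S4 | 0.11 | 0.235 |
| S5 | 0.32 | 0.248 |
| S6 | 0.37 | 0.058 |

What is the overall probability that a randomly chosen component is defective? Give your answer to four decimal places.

P(D) ≈ 0.1382

P(D) = P(D|S1)·P(S1) + P(D|S2)·P(S2) + P(D|S3)·P(S3) + P(D|S4)·P(S4) + P(D|S5)·P(S5) + P(D|S6)·P(S6)
      = 0.089·0.1 + 0.01·0.06 + 0.051·0.04 + 0.235·0.11 + 0.248·0.32 + 0.058·0.37
      = 0.0089 + 0.0006 + 0.00204 + 0.02585 + 0.07936 + 0.02146 = 0.13821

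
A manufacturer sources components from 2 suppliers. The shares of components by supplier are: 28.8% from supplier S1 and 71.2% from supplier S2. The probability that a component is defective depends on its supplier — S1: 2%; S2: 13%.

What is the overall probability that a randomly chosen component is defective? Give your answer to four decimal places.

P(D) = P(D|S1)·P(S1) + P(D|S2)·P(S2)
      = 0.02·0.288 + 0.13·0.712
      = 0.00576 + 0.09256 = 0.09832

0.0983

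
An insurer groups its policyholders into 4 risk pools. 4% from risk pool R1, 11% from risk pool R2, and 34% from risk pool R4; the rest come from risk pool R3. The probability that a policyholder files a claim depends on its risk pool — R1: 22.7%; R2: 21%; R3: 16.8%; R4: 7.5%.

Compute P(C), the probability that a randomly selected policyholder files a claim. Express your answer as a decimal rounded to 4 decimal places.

P(C) ≈ 0.1434

P(R3) = 1 − (0.04 + 0.11 + 0.34) = 0.51.
P(C) = P(C|R1)·P(R1) + P(C|R2)·P(R2) + P(C|R3)·P(R3) + P(C|R4)·P(R4)
      = 0.227·0.04 + 0.21·0.11 + 0.168·0.51 + 0.075·0.34
      = 0.00908 + 0.0231 + 0.08568 + 0.0255 = 0.14336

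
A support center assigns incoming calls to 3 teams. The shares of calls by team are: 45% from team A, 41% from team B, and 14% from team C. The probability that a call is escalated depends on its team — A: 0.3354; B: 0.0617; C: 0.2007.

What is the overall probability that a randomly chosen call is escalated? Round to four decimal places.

P(E) = P(E|A)·P(A) + P(E|B)·P(B) + P(E|C)·P(C)
      = 0.3354·0.45 + 0.0617·0.41 + 0.2007·0.14
      = 0.15093 + 0.025297 + 0.028098 = 0.204325

0.2043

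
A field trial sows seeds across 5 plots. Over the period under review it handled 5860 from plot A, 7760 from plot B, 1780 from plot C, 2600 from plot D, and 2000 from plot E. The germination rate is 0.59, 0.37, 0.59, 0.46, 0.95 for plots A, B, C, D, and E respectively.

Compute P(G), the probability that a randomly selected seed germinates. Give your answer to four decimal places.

0.5237

Total: 5860 + 7760 + 1780 + 2600 + 2000 = 20000.
P(A) = 5860/20000 = 0.293. P(B) = 7760/20000 = 0.388. P(C) = 1780/20000 = 0.089. P(D) = 2600/20000 = 0.13. P(E) = 2000/20000 = 0.1.
Summing over the partition,
P(G) = P(G|A)·P(A) + P(G|B)·P(B) + P(G|C)·P(C) + P(G|D)·P(D) + P(G|E)·P(E)
      = 0.59·0.293 + 0.37·0.388 + 0.59·0.089 + 0.46·0.13 + 0.95·0.1
      = 0.17287 + 0.14356 + 0.05251 + 0.0598 + 0.095 = 0.52374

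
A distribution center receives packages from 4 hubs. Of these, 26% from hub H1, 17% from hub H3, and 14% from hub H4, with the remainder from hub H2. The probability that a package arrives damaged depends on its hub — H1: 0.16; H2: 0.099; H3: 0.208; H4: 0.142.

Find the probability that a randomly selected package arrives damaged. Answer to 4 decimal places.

0.1394

P(H2) = 1 − (0.26 + 0.17 + 0.14) = 0.43.
P(D) = P(D|H1)·P(H1) + P(D|H2)·P(H2) + P(D|H3)·P(H3) + P(D|H4)·P(H4)
      = 0.16·0.26 + 0.099·0.43 + 0.208·0.17 + 0.142·0.14
      = 0.0416 + 0.04257 + 0.03536 + 0.01988 = 0.13941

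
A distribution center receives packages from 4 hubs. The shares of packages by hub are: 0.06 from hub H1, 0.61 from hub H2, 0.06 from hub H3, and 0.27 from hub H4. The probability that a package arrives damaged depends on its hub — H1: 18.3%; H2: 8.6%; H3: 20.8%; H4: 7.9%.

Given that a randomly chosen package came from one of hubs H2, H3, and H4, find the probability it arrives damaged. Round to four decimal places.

Let S = {H2, H3, H4}.
P(S) = 0.61 + 0.06 + 0.27 = 0.94.
P(D ∩ S) = 0.086·0.61 + 0.208·0.06 + 0.079·0.27 = 0.05246 + 0.01248 + 0.02133 = 0.08627.
P(D | S) = 0.08627 / 0.94 = 0.091777…

P(D|S) ≈ 0.0918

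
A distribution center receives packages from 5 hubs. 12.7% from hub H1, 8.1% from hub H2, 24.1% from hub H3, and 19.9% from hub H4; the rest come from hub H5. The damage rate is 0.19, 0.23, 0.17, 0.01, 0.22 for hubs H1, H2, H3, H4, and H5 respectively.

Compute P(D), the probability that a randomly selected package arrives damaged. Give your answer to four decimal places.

0.1632

P(H5) = 1 − (0.127 + 0.081 + 0.241 + 0.199) = 0.352.
P(D) = P(D|H1)·P(H1) + P(D|H2)·P(H2) + P(D|H3)·P(H3) + P(D|H4)·P(H4) + P(D|H5)·P(H5)
      = 0.19·0.127 + 0.23·0.081 + 0.17·0.241 + 0.01·0.199 + 0.22·0.352
      = 0.02413 + 0.01863 + 0.04097 + 0.00199 + 0.07744 = 0.16316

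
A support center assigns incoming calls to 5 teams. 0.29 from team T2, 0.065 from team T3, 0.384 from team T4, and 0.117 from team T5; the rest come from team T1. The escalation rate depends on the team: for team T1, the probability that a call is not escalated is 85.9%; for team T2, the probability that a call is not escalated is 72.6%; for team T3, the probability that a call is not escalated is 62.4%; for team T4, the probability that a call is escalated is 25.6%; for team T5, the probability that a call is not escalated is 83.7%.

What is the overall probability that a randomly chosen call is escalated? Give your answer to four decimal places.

P(E) ≈ 0.2416

P(T1) = 1 − (0.29 + 0.065 + 0.384 + 0.117) = 0.144.
P(E|T1) = 1 − 0.859 = 0.141.
P(E|T2) = 1 − 0.726 = 0.274.
P(E|T3) = 1 − 0.624 = 0.376.
P(E|T5) = 1 − 0.837 = 0.163.
By the law of total probability,
P(E) = P(E|T1)·P(T1) + P(E|T2)·P(T2) + P(E|T3)·P(T3) + P(E|T4)·P(T4) + P(E|T5)·P(T5)
      = 0.141·0.144 + 0.274·0.29 + 0.376·0.065 + 0.256·0.384 + 0.163·0.117
      = 0.020304 + 0.07946 + 0.02444 + 0.098304 + 0.019071 = 0.241579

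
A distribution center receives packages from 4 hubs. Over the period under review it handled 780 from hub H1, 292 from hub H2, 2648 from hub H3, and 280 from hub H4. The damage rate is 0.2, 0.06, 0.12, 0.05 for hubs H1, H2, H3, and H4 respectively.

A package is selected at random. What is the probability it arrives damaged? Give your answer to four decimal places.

0.1263

Total: 780 + 292 + 2648 + 280 = 4000.
P(H1) = 780/4000 = 0.195. P(H2) = 292/4000 = 0.073. P(H3) = 2648/4000 = 0.662. P(H4) = 280/4000 = 0.07.
Summing over the partition,
P(D) = P(D|H1)·P(H1) + P(D|H2)·P(H2) + P(D|H3)·P(H3) + P(D|H4)·P(H4)
      = 0.2·0.195 + 0.06·0.073 + 0.12·0.662 + 0.05·0.07
      = 0.039 + 0.00438 + 0.07944 + 0.0035 = 0.12632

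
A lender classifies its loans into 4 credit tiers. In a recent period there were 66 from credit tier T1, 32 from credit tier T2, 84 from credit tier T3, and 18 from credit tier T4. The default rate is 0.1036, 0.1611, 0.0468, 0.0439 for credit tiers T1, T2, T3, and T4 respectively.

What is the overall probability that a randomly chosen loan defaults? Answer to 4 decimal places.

0.0836

Total: 66 + 32 + 84 + 18 = 200.
P(T1) = 66/200 = 0.33. P(T2) = 32/200 = 0.16. P(T3) = 84/200 = 0.42. P(T4) = 18/200 = 0.09.
Using total probability over the partition,
P(D) = P(D|T1)·P(T1) + P(D|T2)·P(T2) + P(D|T3)·P(T3) + P(D|T4)·P(T4)
      = 0.1036·0.33 + 0.1611·0.16 + 0.0468·0.42 + 0.0439·0.09
      = 0.034188 + 0.025776 + 0.019656 + 0.003951 = 0.083571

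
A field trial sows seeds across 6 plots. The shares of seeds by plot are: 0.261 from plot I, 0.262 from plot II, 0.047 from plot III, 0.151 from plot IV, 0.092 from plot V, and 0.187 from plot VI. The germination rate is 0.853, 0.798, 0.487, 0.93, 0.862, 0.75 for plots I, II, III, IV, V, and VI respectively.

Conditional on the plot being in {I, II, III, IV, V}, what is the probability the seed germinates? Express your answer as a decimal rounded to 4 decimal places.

0.8294

Let S = {I, II, III, IV, V}.
P(S) = 0.261 + 0.262 + 0.047 + 0.151 + 0.092 = 0.813.
P(G ∩ S) = 0.853·0.261 + 0.798·0.262 + 0.487·0.047 + 0.93·0.151 + 0.862·0.092 = 0.222633 + 0.209076 + 0.022889 + 0.14043 + 0.079304 = 0.674332.
P(G | S) = 0.674332 / 0.813 = 0.829437…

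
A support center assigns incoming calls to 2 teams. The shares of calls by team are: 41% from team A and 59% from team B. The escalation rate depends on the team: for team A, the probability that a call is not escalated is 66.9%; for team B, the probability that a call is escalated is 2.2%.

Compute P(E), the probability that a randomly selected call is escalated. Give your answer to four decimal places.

P(E) ≈ 0.1487

P(E|A) = 1 − 0.669 = 0.331.
Summing over the partition,
P(E) = P(E|A)·P(A) + P(E|B)·P(B)
      = 0.331·0.41 + 0.022·0.59
      = 0.13571 + 0.01298 = 0.14869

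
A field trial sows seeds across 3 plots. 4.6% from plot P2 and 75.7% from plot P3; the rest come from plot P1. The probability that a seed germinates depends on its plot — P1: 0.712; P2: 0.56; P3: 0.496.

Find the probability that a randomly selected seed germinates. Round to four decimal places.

P(P1) = 1 − (0.046 + 0.757) = 0.197.
P(G) = P(G|P1)·P(P1) + P(G|P2)·P(P2) + P(G|P3)·P(P3)
      = 0.712·0.197 + 0.56·0.046 + 0.496·0.757
      = 0.140264 + 0.02576 + 0.375472 = 0.541496

P(G) ≈ 0.5415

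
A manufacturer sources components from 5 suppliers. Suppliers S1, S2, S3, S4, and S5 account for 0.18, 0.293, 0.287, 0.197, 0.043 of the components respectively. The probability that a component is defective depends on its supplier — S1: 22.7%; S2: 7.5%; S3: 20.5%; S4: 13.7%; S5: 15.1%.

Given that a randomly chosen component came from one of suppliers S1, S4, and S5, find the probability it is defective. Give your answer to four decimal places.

Let S = {S1, S4, S5}.
P(S) = 0.18 + 0.197 + 0.043 = 0.42.
P(D ∩ S) = 0.227·0.18 + 0.137·0.197 + 0.151·0.043 = 0.04086 + 0.026989 + 0.006493 = 0.074342.
P(D | S) = 0.074342 / 0.42 = 0.177005…

0.1770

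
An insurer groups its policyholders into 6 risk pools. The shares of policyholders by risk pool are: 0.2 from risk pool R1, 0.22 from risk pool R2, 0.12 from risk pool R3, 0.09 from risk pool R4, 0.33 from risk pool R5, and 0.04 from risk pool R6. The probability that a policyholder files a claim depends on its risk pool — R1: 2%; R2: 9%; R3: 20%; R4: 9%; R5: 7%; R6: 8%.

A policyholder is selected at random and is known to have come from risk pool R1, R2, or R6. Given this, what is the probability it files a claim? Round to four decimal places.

Let S = {R1, R2, R6}.
P(S) = 0.2 + 0.22 + 0.04 = 0.46.
P(C ∩ S) = 0.02·0.2 + 0.09·0.22 + 0.08·0.04 = 0.004 + 0.0198 + 0.0032 = 0.027.
P(C | S) = 0.027 / 0.46 = 0.058696…

0.0587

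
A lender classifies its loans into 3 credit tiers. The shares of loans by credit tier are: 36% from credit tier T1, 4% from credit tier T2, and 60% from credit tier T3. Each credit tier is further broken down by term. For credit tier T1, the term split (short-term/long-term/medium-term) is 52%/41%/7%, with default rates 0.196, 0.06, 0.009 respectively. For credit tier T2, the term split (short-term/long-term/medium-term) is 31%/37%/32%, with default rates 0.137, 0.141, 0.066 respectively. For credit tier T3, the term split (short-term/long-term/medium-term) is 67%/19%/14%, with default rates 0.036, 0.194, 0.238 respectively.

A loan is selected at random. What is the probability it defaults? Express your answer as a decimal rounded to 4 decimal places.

0.1070

P(D|T1) = 0.52·0.196 + 0.41·0.06 + 0.07·0.009 = 0.10192 + 0.0246 + 0.00063 = 0.12715
P(D|T2) = 0.31·0.137 + 0.37·0.141 + 0.32·0.066 = 0.04247 + 0.05217 + 0.02112 = 0.11576
P(D|T3) = 0.67·0.036 + 0.19·0.194 + 0.14·0.238 = 0.02412 + 0.03686 + 0.03332 = 0.0943
Then overall,
P(D) = 0.36·0.12715 + 0.04·0.11576 + 0.6·0.0943
      = 0.045774 + 0.0046304 + 0.05658 = 0.1069844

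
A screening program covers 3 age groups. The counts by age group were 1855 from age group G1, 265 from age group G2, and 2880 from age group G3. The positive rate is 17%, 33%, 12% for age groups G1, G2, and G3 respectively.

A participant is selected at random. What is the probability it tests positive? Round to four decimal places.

0.1497

Total: 1855 + 265 + 2880 = 5000.
P(G1) = 1855/5000 = 0.371. P(G2) = 265/5000 = 0.053. P(G3) = 2880/5000 = 0.576.
P(T) = P(T|G1)·P(G1) + P(T|G2)·P(G2) + P(T|G3)·P(G3)
      = 0.17·0.371 + 0.33·0.053 + 0.12·0.576
      = 0.06307 + 0.01749 + 0.06912 = 0.14968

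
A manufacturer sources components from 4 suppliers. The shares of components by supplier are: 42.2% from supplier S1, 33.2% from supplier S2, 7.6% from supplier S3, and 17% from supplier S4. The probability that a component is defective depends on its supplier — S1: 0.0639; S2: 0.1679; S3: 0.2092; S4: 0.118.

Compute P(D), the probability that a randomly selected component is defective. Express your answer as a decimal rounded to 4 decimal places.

By the law of total probability,
P(D) = P(D|S1)·P(S1) + P(D|S2)·P(S2) + P(D|S3)·P(S3) + P(D|S4)·P(S4)
      = 0.0639·0.422 + 0.1679·0.332 + 0.2092·0.076 + 0.118·0.17
      = 0.0269658 + 0.0557428 + 0.0158992 + 0.02006 = 0.1186678

0.1187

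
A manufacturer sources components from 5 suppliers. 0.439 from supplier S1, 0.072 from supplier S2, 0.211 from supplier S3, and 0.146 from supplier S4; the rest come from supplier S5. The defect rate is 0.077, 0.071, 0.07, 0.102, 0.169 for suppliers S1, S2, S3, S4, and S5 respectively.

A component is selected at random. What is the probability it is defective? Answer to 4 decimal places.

0.0909

P(S5) = 1 − (0.439 + 0.072 + 0.211 + 0.146) = 0.132.
Using total probability over the partition,
P(D) = P(D|S1)·P(S1) + P(D|S2)·P(S2) + P(D|S3)·P(S3) + P(D|S4)·P(S4) + P(D|S5)·P(S5)
      = 0.077·0.439 + 0.071·0.072 + 0.07·0.211 + 0.102·0.146 + 0.169·0.132
      = 0.033803 + 0.005112 + 0.01477 + 0.014892 + 0.022308 = 0.090885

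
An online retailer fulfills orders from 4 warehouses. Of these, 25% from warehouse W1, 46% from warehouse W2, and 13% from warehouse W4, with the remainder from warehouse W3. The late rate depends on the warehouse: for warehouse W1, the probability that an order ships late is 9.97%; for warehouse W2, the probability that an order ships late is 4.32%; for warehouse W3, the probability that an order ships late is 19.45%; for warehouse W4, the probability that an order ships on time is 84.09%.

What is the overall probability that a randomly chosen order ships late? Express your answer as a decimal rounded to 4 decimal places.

P(L) ≈ 0.0966

P(W3) = 1 − (0.25 + 0.46 + 0.13) = 0.16.
P(L|W4) = 1 − 0.8409 = 0.1591.
Using total probability over the partition,
P(L) = P(L|W1)·P(W1) + P(L|W2)·P(W2) + P(L|W3)·P(W3) + P(L|W4)·P(W4)
      = 0.0997·0.25 + 0.0432·0.46 + 0.1945·0.16 + 0.1591·0.13
      = 0.024925 + 0.019872 + 0.03112 + 0.020683 = 0.0966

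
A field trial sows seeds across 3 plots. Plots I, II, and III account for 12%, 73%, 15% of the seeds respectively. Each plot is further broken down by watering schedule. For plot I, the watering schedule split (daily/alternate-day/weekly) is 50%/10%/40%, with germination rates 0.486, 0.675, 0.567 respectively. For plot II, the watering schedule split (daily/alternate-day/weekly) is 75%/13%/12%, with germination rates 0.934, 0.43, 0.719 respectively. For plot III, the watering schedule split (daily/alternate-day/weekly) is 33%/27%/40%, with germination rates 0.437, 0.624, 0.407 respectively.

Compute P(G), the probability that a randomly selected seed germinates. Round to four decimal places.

P(G|I) = 0.5·0.486 + 0.1·0.675 + 0.4·0.567 = 0.243 + 0.0675 + 0.2268 = 0.5373
P(G|II) = 0.75·0.934 + 0.13·0.43 + 0.12·0.719 = 0.7005 + 0.0559 + 0.08628 = 0.84268
P(G|III) = 0.33·0.437 + 0.27·0.624 + 0.4·0.407 = 0.14421 + 0.16848 + 0.1628 = 0.47549
By total probability over the outer partition,
P(G) = 0.12·0.5373 + 0.73·0.84268 + 0.15·0.47549
      = 0.064476 + 0.6151564 + 0.0713235 = 0.7509559

P(G) ≈ 0.7510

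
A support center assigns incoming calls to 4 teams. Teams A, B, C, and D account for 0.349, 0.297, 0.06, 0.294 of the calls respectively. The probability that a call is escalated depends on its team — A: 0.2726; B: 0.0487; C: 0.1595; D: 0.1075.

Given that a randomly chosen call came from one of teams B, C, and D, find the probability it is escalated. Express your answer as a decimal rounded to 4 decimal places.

Let S = {B, C, D}.
P(S) = 0.297 + 0.06 + 0.294 = 0.651.
P(E ∩ S) = 0.0487·0.297 + 0.1595·0.06 + 0.1075·0.294 = 0.0144639 + 0.00957 + 0.031605 = 0.0556389.
P(E | S) = 0.0556389 / 0.651 = 0.085467…

0.0855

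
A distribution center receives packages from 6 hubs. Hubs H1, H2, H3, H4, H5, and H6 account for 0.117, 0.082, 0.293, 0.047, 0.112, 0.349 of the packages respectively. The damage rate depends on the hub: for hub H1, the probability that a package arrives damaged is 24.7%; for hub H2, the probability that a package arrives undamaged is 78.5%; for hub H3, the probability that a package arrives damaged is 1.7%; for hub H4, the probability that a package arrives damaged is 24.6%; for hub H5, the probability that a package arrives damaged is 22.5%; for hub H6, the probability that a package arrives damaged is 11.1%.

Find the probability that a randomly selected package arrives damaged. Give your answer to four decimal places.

0.1270

P(D|H2) = 1 − 0.785 = 0.215.
By the law of total probability,
P(D) = P(D|H1)·P(H1) + P(D|H2)·P(H2) + P(D|H3)·P(H3) + P(D|H4)·P(H4) + P(D|H5)·P(H5) + P(D|H6)·P(H6)
      = 0.247·0.117 + 0.215·0.082 + 0.017·0.293 + 0.246·0.047 + 0.225·0.112 + 0.111·0.349
      = 0.028899 + 0.01763 + 0.004981 + 0.011562 + 0.0252 + 0.038739 = 0.127011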